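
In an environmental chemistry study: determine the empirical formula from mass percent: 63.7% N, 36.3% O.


Assume 100 g sample. Moles of each element:
  N: 63.7/14.01 = 4.547 mol
  O: 36.3/16.0 = 2.269 mol
Divide by smallest (2.269):
  N: 4.547/2.269 = 2.0
  O: 2.269/2.269 = 1.0
Empirical formula: N2O

N2O


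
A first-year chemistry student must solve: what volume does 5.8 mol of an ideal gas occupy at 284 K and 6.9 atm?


PV = nRT  (R = 0.08206 L·atm/(mol·K))
V = nRT/P = 5.8×0.08206×284/6.9
= 19.59 L

19.59 L


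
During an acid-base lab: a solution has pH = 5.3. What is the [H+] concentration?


[H+] = 10^(-pH) = 10^(-5.3)
= 5.01×10^-6 M

5.01×10^-6 M


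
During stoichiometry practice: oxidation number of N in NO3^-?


x + 3(-2) = -1, so x = +5
Oxidation number: +5

+5


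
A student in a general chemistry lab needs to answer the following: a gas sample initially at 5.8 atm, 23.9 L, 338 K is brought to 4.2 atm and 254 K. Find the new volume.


P1V1/T1 = P2V2/T2
V2 = P1V1T2/(T1P2)
= 5.8×23.9×254/(338×4.2)
= 24.802 L

24.802 L


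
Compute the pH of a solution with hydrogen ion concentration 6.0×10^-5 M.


pH = -log10([H+]) = -log10(6.0×10^-5)
= 5 - log10(6.0)
= 5 - 0.78
= 4.22

4.22


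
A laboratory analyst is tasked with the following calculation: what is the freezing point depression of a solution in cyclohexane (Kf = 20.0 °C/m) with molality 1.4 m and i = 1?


ΔTf = Kf × m × i
= 20.0 × 1.4 × 1
= 28.0 °C

28.0 °C


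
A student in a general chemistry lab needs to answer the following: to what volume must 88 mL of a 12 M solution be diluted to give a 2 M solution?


C1V1 = C2V2
12 × 88 = 2 × V2
V2 = 1056/2 = 528.0 mL

528.0 mL


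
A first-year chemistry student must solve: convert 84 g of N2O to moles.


M(N2O) = 44.02 g/mol
n = mass/M = 84/44.02 = 1.9082 mol

1.9082 mol


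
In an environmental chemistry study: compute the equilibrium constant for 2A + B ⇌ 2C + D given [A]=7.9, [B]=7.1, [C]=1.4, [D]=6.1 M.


Kc = [C]^2[D]/([A]^2[B])
= (1.4^2 × 6.1^1)/(7.9^2 × 7.1^1)
= 11.956/443.111
= 0.02698

0.02698


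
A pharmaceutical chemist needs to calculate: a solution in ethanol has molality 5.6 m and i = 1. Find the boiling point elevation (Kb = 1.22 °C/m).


ΔTb = Kb × m × i
= 1.22 × 5.6 × 1
= 6.832 °C

6.832 °C


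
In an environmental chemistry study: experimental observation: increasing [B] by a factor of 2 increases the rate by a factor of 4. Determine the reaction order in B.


rate ∝ [B]^n
2^n = 4 → n = 2
Order in B: 2

2


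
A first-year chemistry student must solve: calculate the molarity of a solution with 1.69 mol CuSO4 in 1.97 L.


M = n/V = 1.69/1.97 = 0.858 mol/L

0.858 M


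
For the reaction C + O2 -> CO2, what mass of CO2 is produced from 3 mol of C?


Mole ratio CO2:C = 1:1
n(CO2) = 3 × 1/1 = 3.000 mol
mass = 3.000 × 44.01 = 132.03 g

132.03 g


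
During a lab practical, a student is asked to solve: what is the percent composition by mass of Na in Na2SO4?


M(Na2SO4) = 2×22.99 + 1×32.07 + 4×16.0 = 142.05 g/mol
Mass of Na = 2 × 22.99 = 45.98 g/mol
% Na = 45.98/142.05 × 100 = 32.37%

32.37%


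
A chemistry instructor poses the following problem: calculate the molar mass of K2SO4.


M(K2SO4) = 2×39.1 + 1×32.07 + 4×16.0
= 78.2 + 32.07 + 64.0
= 174.27 g/mol

174.27 g/mol


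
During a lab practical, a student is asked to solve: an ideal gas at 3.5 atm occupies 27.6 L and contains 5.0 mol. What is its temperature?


PV = nRT  (R = 0.08206 L·atm/(mol·K))
T = PV/(nR) = 3.5×27.6/(5.0×0.08206)
= 96.60/0.410300
= 235.44 K

235.44 K


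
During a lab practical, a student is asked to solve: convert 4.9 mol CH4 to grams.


M(CH4) = 16.04 g/mol
mass = n × M = 4.9 × 16.04 = 78.60 g

78.60 g


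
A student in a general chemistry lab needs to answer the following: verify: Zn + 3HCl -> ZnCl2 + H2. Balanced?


Equation: Zn + 3HCl -> ZnCl2 + H2
Check atoms: Cl: 3≠2, H: 3≠2, Zn: 1=1
Not balanced

No, not balanced


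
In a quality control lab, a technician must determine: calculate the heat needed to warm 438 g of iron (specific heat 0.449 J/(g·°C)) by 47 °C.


q = mcΔT = 438 × 0.449 × 47
= 9243.11 J

9243.11 J


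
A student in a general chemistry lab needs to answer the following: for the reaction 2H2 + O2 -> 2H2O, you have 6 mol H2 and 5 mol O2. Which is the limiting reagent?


Mole ratio available / coefficient:
  H2: 6/2 = 3.000
  O2: 5/1 = 5.000
Smaller ratio is limiting.

H2


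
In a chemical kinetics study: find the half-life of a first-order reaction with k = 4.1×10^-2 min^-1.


t½ = ln2/k = 0.693147/(4.1×10^-2 min^-1)
= 16.91 min

16.91 min


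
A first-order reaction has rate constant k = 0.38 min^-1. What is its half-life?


t½ = ln2/k = 0.693147/(0.38 min^-1)
= 1.824 min

1.824 min


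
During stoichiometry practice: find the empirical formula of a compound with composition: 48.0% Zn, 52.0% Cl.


Assume 100 g sample. Moles of each element:
  Zn: 48.0/65.38 = 0.734 mol
  Cl: 52.0/35.45 = 1.467 mol
Divide by smallest (0.734):
  Zn: 0.734/0.734 = 1.0
  Cl: 1.467/0.734 = 2.0
Empirical formula: ZnCl2

ZnCl2


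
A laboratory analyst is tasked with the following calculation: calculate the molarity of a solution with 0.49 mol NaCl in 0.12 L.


M = n/V = 0.49/0.12 = 4.083 mol/L

4.083 M


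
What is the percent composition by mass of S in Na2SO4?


M(Na2SO4) = 2×22.99 + 1×32.07 + 4×16.0 = 142.05 g/mol
Mass of S = 1 × 32.07 = 32.07 g/mol
% S = 32.07/142.05 × 100 = 22.58%

22.58%


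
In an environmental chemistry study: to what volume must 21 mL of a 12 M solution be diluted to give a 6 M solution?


C1V1 = C2V2
12 × 21 = 6 × V2
V2 = 252/6 = 42.0 mL

42.0 mL


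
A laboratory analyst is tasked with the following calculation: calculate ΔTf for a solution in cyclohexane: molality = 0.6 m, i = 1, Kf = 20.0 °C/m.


ΔTf = Kf × m × i
= 20.0 × 0.6 × 1
= 12.0 °C

12.0 °C


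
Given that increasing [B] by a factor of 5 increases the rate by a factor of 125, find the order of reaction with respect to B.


rate ∝ [B]^n
5^n = 125 → n = 3
Order in B: 3

3


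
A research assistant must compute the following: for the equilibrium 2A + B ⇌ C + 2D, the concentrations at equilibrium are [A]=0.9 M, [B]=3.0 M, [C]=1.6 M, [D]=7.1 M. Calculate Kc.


Kc = [C][D]^2/([A]^2[B])
= (1.6^1 × 7.1^2)/(0.9^2 × 3.0^1)
= 80.656/2.43
= 33.19

33.19


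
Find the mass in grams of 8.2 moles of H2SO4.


M(H2SO4) = 98.09 g/mol
mass = n × M = 8.2 × 98.09 = 804.34 g

804.34 g


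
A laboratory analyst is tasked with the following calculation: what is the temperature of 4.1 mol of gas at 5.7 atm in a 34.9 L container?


PV = nRT  (R = 0.08206 L·atm/(mol·K))
T = PV/(nR) = 5.7×34.9/(4.1×0.08206)
= 198.93/0.336446
= 591.27 K

591.27 K


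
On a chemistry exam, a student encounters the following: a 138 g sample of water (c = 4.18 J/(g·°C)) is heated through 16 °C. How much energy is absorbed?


q = mcΔT = 138 × 4.18 × 16
= 9229.44 J

9229.44 J


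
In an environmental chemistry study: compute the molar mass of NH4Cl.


M(NH4Cl) = 1×14.01 + 4×1.008 + 1×35.45
= 14.01 + 4.03 + 35.45
= 53.49 g/mol

53.49 g/mol


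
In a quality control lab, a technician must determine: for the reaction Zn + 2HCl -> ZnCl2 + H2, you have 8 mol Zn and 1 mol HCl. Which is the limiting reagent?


Mole ratio available / coefficient:
  Zn: 8/1 = 8.000
  HCl: 1/2 = 0.500
Smaller ratio is limiting.

HCl


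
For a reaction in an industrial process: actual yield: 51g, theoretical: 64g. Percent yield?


% yield = actual/theoretical × 100
= 51/64 × 100
= 79.69%

79.69%


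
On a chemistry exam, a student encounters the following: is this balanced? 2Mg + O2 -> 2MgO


Equation: 2Mg + O2 -> 2MgO
Check atoms: Mg: 2=2, O: 2=2
Balanced

Yes, balanced


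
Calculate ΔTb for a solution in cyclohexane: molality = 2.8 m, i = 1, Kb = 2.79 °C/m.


ΔTb = Kb × m × i
= 2.79 × 2.8 × 1
= 7.812 °C

7.812 °C


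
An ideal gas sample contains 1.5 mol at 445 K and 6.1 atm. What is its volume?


PV = nRT  (R = 0.08206 L·atm/(mol·K))
V = nRT/P = 1.5×0.08206×445/6.1
= 8.98 L

8.98 L


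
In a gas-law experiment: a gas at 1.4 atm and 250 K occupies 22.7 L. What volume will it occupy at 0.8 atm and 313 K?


P1V1/T1 = P2V2/T2
V2 = P1V1T2/(T1P2)
= 1.4×22.7×313/(250×0.8)
= 49.736 L

49.736 L


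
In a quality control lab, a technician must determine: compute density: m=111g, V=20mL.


ρ = mass/volume
= 111/20
= 5.55 g/mL

5.55 g/mL


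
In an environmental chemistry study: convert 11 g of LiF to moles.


M(LiF) = 25.94 g/mol
n = mass/M = 11/25.94 = 0.4241 mol

0.4241 mol


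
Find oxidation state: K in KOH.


Group 1 metal: +1
Oxidation number: +1

+1


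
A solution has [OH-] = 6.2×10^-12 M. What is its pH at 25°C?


pOH = -log10([OH-]) = -log10(6.2×10^-12)
= 12 - log10(6.2) = 11.21
pH = 14 - pOH = 14 - 11.21 = 2.79

2.79


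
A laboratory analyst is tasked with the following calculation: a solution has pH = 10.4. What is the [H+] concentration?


[H+] = 10^(-pH) = 10^(-10.4)
= 3.98×10^-11 M

3.98×10^-11 M


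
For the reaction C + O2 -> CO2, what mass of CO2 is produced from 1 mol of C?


Mole ratio CO2:C = 1:1
n(CO2) = 1 × 1/1 = 1.000 mol
mass = 1.000 × 44.01 = 44.01 g

44.01 g


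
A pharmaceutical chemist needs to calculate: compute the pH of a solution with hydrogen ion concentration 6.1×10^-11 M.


pH = -log10([H+]) = -log10(6.1×10^-11)
= 11 - log10(6.1)
= 11 - 0.79
= 10.21

10.21


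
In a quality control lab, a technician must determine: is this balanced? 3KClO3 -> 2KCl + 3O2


Equation: 3KClO3 -> 2KCl + 3O2
Check atoms: Cl: 3≠2, K: 3≠2, O: 9≠6
Not balanced

No, not balanced


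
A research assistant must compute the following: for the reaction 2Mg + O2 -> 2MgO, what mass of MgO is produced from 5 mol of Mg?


Mole ratio MgO:Mg = 2:2
n(MgO) = 5 × 2/2 = 5.000 mol
mass = 5.000 × 40.31 = 201.55 g

201.55 g


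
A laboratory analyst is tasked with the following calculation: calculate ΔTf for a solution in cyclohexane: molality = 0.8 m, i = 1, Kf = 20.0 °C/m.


ΔTf = Kf × m × i
= 20.0 × 0.8 × 1
= 16.0 °C

16.0 °C


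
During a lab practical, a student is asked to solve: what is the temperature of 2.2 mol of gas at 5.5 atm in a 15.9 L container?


PV = nRT  (R = 0.08206 L·atm/(mol·K))
T = PV/(nR) = 5.5×15.9/(2.2×0.08206)
= 87.45/0.180532
= 484.40 K

484.40 K


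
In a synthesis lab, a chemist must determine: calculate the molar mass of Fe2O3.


M(Fe2O3) = 2×55.85 + 3×16.0
= 111.7 + 48.0
= 159.7 g/mol

159.7 g/mol


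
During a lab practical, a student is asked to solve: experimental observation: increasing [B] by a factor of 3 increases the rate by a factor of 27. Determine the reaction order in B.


rate ∝ [B]^n
3^n = 27 → n = 3
Order in B: 3

3


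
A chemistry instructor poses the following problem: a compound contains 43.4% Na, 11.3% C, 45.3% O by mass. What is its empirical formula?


Assume 100 g sample. Moles of each element:
  Na: 43.4/22.99 = 1.888 mol
  C: 11.3/12.01 = 0.941 mol
  O: 45.3/16.0 = 2.831 mol
Divide by smallest (0.941):
  Na: 1.888/0.941 = 2.01
  C: 0.941/0.941 = 1.0
  O: 2.831/0.941 = 3.01
Empirical formula: Na2CO3

Na2CO3


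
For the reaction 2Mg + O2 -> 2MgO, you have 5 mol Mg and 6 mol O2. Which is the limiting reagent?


Mole ratio available / coefficient:
  Mg: 5/2 = 2.500
  O2: 6/1 = 6.000
Smaller ratio is limiting.

Mg


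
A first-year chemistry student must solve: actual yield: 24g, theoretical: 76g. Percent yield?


% yield = actual/theoretical × 100
= 24/76 × 100
= 31.58%

31.58%


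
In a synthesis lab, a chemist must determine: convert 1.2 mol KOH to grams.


M(KOH) = 56.11 g/mol
mass = n × M = 1.2 × 56.11 = 67.33 g

67.33 g


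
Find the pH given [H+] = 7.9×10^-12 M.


pH = -log10([H+]) = -log10(7.9×10^-12)
= 12 - log10(7.9)
= 12 - 0.9
= 11.1

11.1


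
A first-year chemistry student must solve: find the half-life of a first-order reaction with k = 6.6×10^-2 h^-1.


t½ = ln2/k = 0.693147/(6.6×10^-2 h^-1)
= 10.50 h

10.50 h


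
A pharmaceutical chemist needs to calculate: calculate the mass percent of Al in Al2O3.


M(Al2O3) = 2×26.98 + 3×16.0 = 101.96 g/mol
Mass of Al = 2 × 26.98 = 53.96 g/mol
% Al = 53.96/101.96 × 100 = 52.92%

52.92%


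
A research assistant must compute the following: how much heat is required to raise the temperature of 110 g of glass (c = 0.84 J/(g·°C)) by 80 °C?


q = mcΔT = 110 × 0.84 × 80
= 7392.00 J

7392.00 J


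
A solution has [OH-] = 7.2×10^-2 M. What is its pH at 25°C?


pOH = -log10([OH-]) = -log10(7.2×10^-2)
= 2 - log10(7.2) = 1.14
pH = 14 - pOH = 14 - 1.14 = 12.86

12.86


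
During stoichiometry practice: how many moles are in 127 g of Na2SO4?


M(Na2SO4) = 142.05 g/mol
n = mass/M = 127/142.05 = 0.8941 mol

0.8941 mol


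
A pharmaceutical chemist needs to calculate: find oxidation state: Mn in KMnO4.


(+1) + x + 4(-2) = 0, so x = +7
Oxidation number: +7

+7


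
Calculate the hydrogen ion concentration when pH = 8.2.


[H+] = 10^(-pH) = 10^(-8.2)
= 6.31×10^-9 M

6.31×10^-9 M


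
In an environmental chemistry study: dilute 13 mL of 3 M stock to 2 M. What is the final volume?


C1V1 = C2V2
3 × 13 = 2 × V2
V2 = 39/2 = 19.5 mL

19.5 mL


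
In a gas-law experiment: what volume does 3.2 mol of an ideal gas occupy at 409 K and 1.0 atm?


PV = nRT  (R = 0.08206 L·atm/(mol·K))
V = nRT/P = 3.2×0.08206×409/1.0
= 107.4 L

107.4 L


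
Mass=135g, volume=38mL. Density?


ρ = mass/volume
= 135/38
= 3.553 g/mL

3.553 g/mL


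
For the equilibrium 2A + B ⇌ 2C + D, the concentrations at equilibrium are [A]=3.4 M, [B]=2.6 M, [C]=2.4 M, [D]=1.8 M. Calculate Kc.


Kc = [C]^2[D]/([A]^2[B])
= (2.4^2 × 1.8^1)/(3.4^2 × 2.6^1)
= 10.368/30.056
= 0.3450

0.3450


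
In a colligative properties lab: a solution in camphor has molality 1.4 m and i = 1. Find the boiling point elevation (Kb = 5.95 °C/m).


ΔTb = Kb × m × i
= 5.95 × 1.4 × 1
= 8.33 °C

8.33 °C


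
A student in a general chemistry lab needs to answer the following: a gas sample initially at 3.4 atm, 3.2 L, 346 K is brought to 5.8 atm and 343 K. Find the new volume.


P1V1/T1 = P2V2/T2
V2 = P1V1T2/(T1P2)
= 3.4×3.2×343/(346×5.8)
= 1.86 L

1.86 L


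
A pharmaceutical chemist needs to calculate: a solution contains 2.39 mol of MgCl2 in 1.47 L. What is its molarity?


M = n/V = 2.39/1.47 = 1.626 mol/L

1.626 M


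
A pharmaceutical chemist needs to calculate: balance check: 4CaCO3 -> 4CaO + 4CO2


Equation: 4CaCO3 -> 4CaO + 4CO2
Check atoms: C: 4=4, Ca: 4=4, O: 12=12
Balanced

Yes, balanced


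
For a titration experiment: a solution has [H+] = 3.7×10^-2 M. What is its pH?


pH = -log10([H+]) = -log10(3.7×10^-2)
= 2 - log10(3.7)
= 2 - 0.57
= 1.43

1.43


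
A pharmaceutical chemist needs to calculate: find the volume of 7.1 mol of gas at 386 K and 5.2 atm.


PV = nRT  (R = 0.08206 L·atm/(mol·K))
V = nRT/P = 7.1×0.08206×386/5.2
= 43.249 L

43.249 L


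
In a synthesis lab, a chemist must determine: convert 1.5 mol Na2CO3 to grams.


M(Na2CO3) = 105.99 g/mol
mass = n × M = 1.5 × 105.99 = 158.99 g

158.99 g


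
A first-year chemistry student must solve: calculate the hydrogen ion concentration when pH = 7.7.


[H+] = 10^(-pH) = 10^(-7.7)
= 2.0×10^-8 M

2.0×10^-8 M


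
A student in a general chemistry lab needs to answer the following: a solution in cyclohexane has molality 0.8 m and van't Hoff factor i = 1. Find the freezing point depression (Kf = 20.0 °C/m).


ΔTf = Kf × m × i
= 20.0 × 0.8 × 1
= 16.0 °C

16.0 °C


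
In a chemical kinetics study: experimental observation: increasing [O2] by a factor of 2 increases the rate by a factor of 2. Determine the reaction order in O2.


rate ∝ [O2]^n
2^n = 2 → n = 1
Order in O2: 1

1


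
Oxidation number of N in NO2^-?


x + 2(-2) = -1, so x = +3
Oxidation number: +3

+3


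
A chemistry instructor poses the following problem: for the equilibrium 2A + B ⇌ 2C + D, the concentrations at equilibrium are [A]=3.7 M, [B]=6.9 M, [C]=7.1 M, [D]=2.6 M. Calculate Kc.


Kc = [C]^2[D]/([A]^2[B])
= (7.1^2 × 2.6^1)/(3.7^2 × 6.9^1)
= 131.066/94.461
= 1.388

1.388


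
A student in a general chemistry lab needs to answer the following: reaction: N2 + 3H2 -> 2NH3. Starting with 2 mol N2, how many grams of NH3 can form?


Mole ratio NH3:N2 = 2:1
n(NH3) = 2 × 2/1 = 4.000 mol
mass = 4.000 × 17.03 = 68.12 g

68.12 g


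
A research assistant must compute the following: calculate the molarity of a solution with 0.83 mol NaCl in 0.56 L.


M = n/V = 0.83/0.56 = 1.482 mol/L

1.482 M


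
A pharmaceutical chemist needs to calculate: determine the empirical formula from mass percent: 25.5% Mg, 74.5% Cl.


Assume 100 g sample. Moles of each element:
  Mg: 25.5/24.31 = 1.049 mol
  Cl: 74.5/35.45 = 2.102 mol
Divide by smallest (1.049):
  Mg: 1.049/1.049 = 1.0
  Cl: 2.102/1.049 = 2.0
Empirical formula: MgCl2

MgCl2


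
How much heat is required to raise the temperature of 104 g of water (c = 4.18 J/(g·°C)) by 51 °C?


q = mcΔT = 104 × 4.18 × 51
= 22170.72 J

22170.72 J


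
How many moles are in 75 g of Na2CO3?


M(Na2CO3) = 105.99 g/mol
n = mass/M = 75/105.99 = 0.7076 mol

0.7076 mol


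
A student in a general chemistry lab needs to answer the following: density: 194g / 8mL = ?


ρ = mass/volume
= 194/8
= 24.25 g/mL

24.25 g/mL


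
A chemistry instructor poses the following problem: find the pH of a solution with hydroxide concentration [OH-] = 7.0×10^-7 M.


pOH = -log10([OH-]) = -log10(7.0×10^-7)
= 7 - log10(7.0) = 6.15
pH = 14 - pOH = 14 - 6.15 = 7.85

7.85


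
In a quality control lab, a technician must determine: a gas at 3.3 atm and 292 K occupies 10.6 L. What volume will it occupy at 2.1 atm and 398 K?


P1V1/T1 = P2V2/T2
V2 = P1V1T2/(T1P2)
= 3.3×10.6×398/(292×2.1)
= 22.704 L

22.704 L


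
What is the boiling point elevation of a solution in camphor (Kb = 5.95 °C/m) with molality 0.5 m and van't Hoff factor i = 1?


ΔTb = Kb × m × i
= 5.95 × 0.5 × 1
= 2.975 °C

2.975 °C


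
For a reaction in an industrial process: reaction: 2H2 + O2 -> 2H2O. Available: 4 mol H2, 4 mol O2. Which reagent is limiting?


Mole ratio available / coefficient:
  H2: 4/2 = 2.000
  O2: 4/1 = 4.000
Smaller ratio is limiting.

H2


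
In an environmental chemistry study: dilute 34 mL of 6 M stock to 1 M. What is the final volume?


C1V1 = C2V2
6 × 34 = 1 × V2
V2 = 204/1 = 204.0 mL

204.0 mL


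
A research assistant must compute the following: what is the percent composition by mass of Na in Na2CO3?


M(Na2CO3) = 2×22.99 + 1×12.01 + 3×16.0 = 105.99 g/mol
Mass of Na = 2 × 22.99 = 45.98 g/mol
% Na = 45.98/105.99 × 100 = 43.38%

43.38%


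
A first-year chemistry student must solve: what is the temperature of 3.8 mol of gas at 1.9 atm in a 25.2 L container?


PV = nRT  (R = 0.08206 L·atm/(mol·K))
T = PV/(nR) = 1.9×25.2/(3.8×0.08206)
= 47.88/0.311828
= 153.55 K

153.55 K


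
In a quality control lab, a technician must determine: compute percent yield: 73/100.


% yield = actual/theoretical × 100
= 73/100 × 100
= 73.0%

73.0%


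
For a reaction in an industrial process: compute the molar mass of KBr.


M(KBr) = 1×39.1 + 1×79.9
= 39.1 + 79.9
= 119.0 g/mol

119.0 g/mol


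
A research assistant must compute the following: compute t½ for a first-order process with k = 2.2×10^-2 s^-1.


t½ = ln2/k = 0.693147/(2.2×10^-2 s^-1)
= 31.51 s

31.51 s


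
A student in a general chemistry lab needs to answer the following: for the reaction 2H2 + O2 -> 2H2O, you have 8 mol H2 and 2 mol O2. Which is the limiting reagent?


Mole ratio available / coefficient:
  H2: 8/2 = 4.000
  O2: 2/1 = 2.000
Smaller ratio is limiting.

O2


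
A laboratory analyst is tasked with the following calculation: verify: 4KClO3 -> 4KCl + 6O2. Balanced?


Equation: 4KClO3 -> 4KCl + 6O2
Check atoms: Cl: 4=4, K: 4=4, O: 12=12
Balanced

Yes, balanced


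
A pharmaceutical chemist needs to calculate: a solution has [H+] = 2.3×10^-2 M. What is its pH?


pH = -log10([H+]) = -log10(2.3×10^-2)
= 2 - log10(2.3)
= 2 - 0.36
= 1.64

1.64


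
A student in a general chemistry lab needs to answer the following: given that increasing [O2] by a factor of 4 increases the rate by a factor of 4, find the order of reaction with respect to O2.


rate ∝ [O2]^n
4^n = 4 → n = 1
Order in O2: 1

1


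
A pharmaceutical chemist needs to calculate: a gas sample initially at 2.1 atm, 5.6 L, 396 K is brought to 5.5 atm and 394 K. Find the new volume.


P1V1/T1 = P2V2/T2
V2 = P1V1T2/(T1P2)
= 2.1×5.6×394/(396×5.5)
= 2.127 L

2.127 L


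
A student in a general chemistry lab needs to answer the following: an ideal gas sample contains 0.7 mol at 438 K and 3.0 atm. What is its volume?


PV = nRT  (R = 0.08206 L·atm/(mol·K))
V = nRT/P = 0.7×0.08206×438/3.0
= 8.387 L

8.387 L


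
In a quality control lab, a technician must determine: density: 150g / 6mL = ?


ρ = mass/volume
= 150/6
= 25.0 g/mL

25.0 g/mL


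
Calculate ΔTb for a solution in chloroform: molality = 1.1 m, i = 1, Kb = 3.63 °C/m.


ΔTb = Kb × m × i
= 3.63 × 1.1 × 1
= 3.993 °C

3.993 °C


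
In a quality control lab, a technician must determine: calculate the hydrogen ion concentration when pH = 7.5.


[H+] = 10^(-pH) = 10^(-7.5)
= 3.16×10^-8 M

3.16×10^-8 M


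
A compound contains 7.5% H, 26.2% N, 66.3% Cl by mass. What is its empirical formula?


Assume 100 g sample. Moles of each element:
  H: 7.5/1.008 = 7.44 mol
  N: 26.2/14.01 = 1.87 mol
  Cl: 66.3/35.45 = 1.87 mol
Divide by smallest (1.87):
  H: 7.44/1.87 = 3.98
  N: 1.87/1.87 = 1.0
  Cl: 1.87/1.87 = 1.0
Empirical formula: NH4Cl

NH4Cl


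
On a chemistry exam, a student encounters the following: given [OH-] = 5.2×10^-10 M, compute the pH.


pOH = -log10([OH-]) = -log10(5.2×10^-10)
= 10 - log10(5.2) = 9.28
pH = 14 - pOH = 14 - 9.28 = 4.72

4.72


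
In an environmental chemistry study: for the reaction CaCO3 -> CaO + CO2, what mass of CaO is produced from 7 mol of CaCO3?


Mole ratio CaO:CaCO3 = 1:1
n(CaO) = 7 × 1/1 = 7.000 mol
mass = 7.000 × 56.08 = 392.56 g

392.56 g


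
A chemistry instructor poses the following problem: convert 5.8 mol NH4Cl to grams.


M(NH4Cl) = 53.49 g/mol
mass = n × M = 5.8 × 53.49 = 310.24 g

310.24 g


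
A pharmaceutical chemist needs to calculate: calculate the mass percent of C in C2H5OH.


M(C2H5OH) = 2×12.01 + 6×1.008 + 1×16.0 = 46.068 g/mol
Mass of C = 2 × 12.01 = 24.02 g/mol
% C = 24.02/46.068 × 100 = 52.14%

52.14%


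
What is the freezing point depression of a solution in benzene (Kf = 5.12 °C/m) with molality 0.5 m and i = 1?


ΔTf = Kf × m × i
= 5.12 × 0.5 × 1
= 2.56 °C

2.56 °C


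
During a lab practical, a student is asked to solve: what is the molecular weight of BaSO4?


M(BaSO4) = 1×137.33 + 1×32.07 + 4×16.0
= 137.33 + 32.07 + 64.0
= 233.4 g/mol

233.4 g/mol


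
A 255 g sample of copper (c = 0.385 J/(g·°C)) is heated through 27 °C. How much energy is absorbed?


q = mcΔT = 255 × 0.385 × 27
= 2650.73 J

2650.73 J


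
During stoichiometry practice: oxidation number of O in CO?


O is usually -2
Oxidation number: -2

-2


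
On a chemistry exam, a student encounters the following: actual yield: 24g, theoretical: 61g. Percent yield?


% yield = actual/theoretical × 100
= 24/61 × 100
= 39.34%

39.34%


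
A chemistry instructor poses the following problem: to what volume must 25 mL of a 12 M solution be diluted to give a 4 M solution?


C1V1 = C2V2
12 × 25 = 4 × V2
V2 = 300/4 = 75.0 mL

75.0 mL


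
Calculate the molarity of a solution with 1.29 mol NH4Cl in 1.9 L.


M = n/V = 1.29/1.9 = 0.679 mol/L

0.679 M


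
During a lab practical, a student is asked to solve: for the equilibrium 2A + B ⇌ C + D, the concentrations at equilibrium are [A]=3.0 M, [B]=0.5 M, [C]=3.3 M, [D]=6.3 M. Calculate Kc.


Kc = [C][D]/([A]^2[B])
= (3.3^1 × 6.3^1)/(3.0^2 × 0.5^1)
= 20.79/4.5
= 4.620

4.620


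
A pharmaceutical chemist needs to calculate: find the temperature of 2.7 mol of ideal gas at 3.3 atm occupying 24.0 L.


PV = nRT  (R = 0.08206 L·atm/(mol·K))
T = PV/(nR) = 3.3×24.0/(2.7×0.08206)
= 79.20/0.221562
= 357.46 K

357.46 K


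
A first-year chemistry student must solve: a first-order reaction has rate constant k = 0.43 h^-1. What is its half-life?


t½ = ln2/k = 0.693147/(0.43 h^-1)
= 1.612 h

1.612 h


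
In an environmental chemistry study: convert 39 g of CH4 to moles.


M(CH4) = 16.04 g/mol
n = mass/M = 39/16.04 = 2.4314 mol

2.4314 mol


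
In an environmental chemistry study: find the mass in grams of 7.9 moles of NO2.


M(NO2) = 46.01 g/mol
mass = n × M = 7.9 × 46.01 = 363.48 g

363.48 g


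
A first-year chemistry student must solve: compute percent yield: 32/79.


% yield = actual/theoretical × 100
= 32/79 × 100
= 40.51%

40.51%


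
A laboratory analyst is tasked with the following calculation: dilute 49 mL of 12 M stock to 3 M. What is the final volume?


C1V1 = C2V2
12 × 49 = 3 × V2
V2 = 588/3 = 196.0 mL

196.0 mL


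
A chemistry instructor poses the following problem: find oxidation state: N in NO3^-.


x + 3(-2) = -1, so x = +5
Oxidation number: +5

+5


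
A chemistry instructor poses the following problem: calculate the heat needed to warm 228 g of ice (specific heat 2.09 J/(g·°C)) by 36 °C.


q = mcΔT = 228 × 2.09 × 36
= 17154.72 J

17154.72 J


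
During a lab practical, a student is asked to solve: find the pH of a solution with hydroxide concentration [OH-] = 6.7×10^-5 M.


pOH = -log10([OH-]) = -log10(6.7×10^-5)
= 5 - log10(6.7) = 4.17
pH = 14 - pOH = 14 - 4.17 = 9.83

9.83


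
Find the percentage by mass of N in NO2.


M(NO2) = 1×14.01 + 2×16.0 = 46.01 g/mol
Mass of N = 1 × 14.01 = 14.01 g/mol
% N = 14.01/46.01 × 100 = 30.45%

30.45%


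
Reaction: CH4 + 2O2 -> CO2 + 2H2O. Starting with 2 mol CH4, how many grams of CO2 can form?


Mole ratio CO2:CH4 = 1:1
n(CO2) = 2 × 1/1 = 2.000 mol
mass = 2.000 × 44.01 = 88.02 g

88.02 g


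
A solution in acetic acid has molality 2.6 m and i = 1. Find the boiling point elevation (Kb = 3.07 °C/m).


ΔTb = Kb × m × i
= 3.07 × 2.6 × 1
= 7.982 °C

7.982 °C


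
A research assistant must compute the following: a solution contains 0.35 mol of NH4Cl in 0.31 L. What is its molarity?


M = n/V = 0.35/0.31 = 1.129 mol/L

1.129 M


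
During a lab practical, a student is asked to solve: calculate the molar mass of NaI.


M(NaI) = 1×22.99 + 1×126.9
= 22.99 + 126.9
= 149.89 g/mol

149.89 g/mol


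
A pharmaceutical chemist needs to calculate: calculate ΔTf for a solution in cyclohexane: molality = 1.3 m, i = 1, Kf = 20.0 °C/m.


ΔTf = Kf × m × i
= 20.0 × 1.3 × 1
= 26.0 °C

26.0 °C


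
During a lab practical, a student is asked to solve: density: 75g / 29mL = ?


ρ = mass/volume
= 75/29
= 2.586 g/mL

2.586 g/mL


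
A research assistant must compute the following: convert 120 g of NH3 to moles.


M(NH3) = 17.03 g/mol
n = mass/M = 120/17.03 = 7.0464 mol

7.0464 mol


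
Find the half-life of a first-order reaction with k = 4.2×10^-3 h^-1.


t½ = ln2/k = 0.693147/(4.2×10^-3 h^-1)
= 165.0 h

165.0 h


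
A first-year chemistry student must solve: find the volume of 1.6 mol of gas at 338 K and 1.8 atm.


PV = nRT  (R = 0.08206 L·atm/(mol·K))
V = nRT/P = 1.6×0.08206×338/1.8
= 24.654 L

24.654 L


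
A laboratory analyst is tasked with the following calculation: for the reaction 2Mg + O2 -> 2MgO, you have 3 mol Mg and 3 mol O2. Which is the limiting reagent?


Mole ratio available / coefficient:
  Mg: 3/2 = 1.500
  O2: 3/1 = 3.000
Smaller ratio is limiting.

Mg


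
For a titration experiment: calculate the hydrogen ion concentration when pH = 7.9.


[H+] = 10^(-pH) = 10^(-7.9)
= 1.26×10^-8 M

1.26×10^-8 M


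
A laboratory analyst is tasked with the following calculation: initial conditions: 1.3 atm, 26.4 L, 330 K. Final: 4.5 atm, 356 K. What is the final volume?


P1V1/T1 = P2V2/T2
V2 = P1V1T2/(T1P2)
= 1.3×26.4×356/(330×4.5)
= 8.228 L

8.228 L


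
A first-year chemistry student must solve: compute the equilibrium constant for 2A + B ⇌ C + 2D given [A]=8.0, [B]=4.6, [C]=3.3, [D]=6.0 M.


Kc = [C][D]^2/([A]^2[B])
= (3.3^1 × 6.0^2)/(8.0^2 × 4.6^1)
= 118.8/294.4
= 0.4035

0.4035


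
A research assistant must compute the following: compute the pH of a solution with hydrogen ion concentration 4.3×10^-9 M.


pH = -log10([H+]) = -log10(4.3×10^-9)
= 9 - log10(4.3)
= 9 - 0.63
= 8.37

8.37


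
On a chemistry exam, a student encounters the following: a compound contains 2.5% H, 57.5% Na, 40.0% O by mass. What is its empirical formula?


Assume 100 g sample. Moles of each element:
  H: 2.5/1.008 = 2.48 mol
  Na: 57.5/22.99 = 2.501 mol
  O: 40.0/16.0 = 2.5 mol
Divide by smallest (2.48):
  H: 2.48/2.48 = 1.0
  Na: 2.501/2.48 = 1.01
  O: 2.5/2.48 = 1.01
Empirical formula: NaOH

NaOH


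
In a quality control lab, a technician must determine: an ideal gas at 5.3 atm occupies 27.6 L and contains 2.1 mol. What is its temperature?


PV = nRT  (R = 0.08206 L·atm/(mol·K))
T = PV/(nR) = 5.3×27.6/(2.1×0.08206)
= 146.28/0.172326
= 848.86 K

848.86 K


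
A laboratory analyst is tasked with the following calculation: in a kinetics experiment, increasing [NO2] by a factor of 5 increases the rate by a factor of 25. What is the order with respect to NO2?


rate ∝ [NO2]^n
5^n = 25 → n = 2
Order in NO2: 2

2


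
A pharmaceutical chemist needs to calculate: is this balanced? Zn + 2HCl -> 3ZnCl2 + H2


Equation: Zn + 2HCl -> 3ZnCl2 + H2
Check atoms: Cl: 2≠6, H: 2=2, Zn: 1≠3
Not balanced

No, not balanced


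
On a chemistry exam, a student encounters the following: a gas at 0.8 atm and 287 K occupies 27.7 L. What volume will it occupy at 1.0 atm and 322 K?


P1V1/T1 = P2V2/T2
V2 = P1V1T2/(T1P2)
= 0.8×27.7×322/(287×1.0)
= 24.862 L

24.862 L


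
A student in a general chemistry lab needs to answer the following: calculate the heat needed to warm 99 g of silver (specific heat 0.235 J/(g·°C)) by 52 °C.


q = mcΔT = 99 × 0.235 × 52
= 1209.78 J

1209.78 J


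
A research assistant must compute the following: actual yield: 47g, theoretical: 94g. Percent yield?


% yield = actual/theoretical × 100
= 47/94 × 100
= 50.0%

50.0%


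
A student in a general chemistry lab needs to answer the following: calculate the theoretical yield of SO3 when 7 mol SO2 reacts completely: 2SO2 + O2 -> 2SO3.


Mole ratio SO3:SO2 = 2:2
n(SO3) = 7 × 2/2 = 7.000 mol
mass = 7.000 × 80.07 = 560.49 g

560.49 g


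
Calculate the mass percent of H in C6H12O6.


M(C6H12O6) = 6×12.01 + 12×1.008 + 6×16.0 = 180.156 g/mol
Mass of H = 12 × 1.008 = 12.096 g/mol
% H = 12.096/180.156 × 100 = 6.71%

6.71%


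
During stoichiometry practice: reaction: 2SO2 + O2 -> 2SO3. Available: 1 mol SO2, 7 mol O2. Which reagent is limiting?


Mole ratio available / coefficient:
  SO2: 1/2 = 0.500
  O2: 7/1 = 7.000
Smaller ratio is limiting.

SO2


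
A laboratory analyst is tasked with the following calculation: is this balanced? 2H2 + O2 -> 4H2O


Equation: 2H2 + O2 -> 4H2O
Check atoms: H: 4≠8, O: 2≠4
Not balanced

No, not balanced


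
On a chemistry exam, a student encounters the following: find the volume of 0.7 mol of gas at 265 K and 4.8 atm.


PV = nRT  (R = 0.08206 L·atm/(mol·K))
V = nRT/P = 0.7×0.08206×265/4.8
= 3.171 L

3.171 L


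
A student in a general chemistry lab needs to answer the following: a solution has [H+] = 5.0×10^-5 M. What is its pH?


pH = -log10([H+]) = -log10(5.0×10^-5)
= 5 - log10(5.0)
= 5 - 0.7
= 4.3

4.3


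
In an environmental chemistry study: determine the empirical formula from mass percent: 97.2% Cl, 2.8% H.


Assume 100 g sample. Moles of each element:
  Cl: 97.2/35.45 = 2.742 mol
  H: 2.8/1.008 = 2.778 mol
Divide by smallest (2.742):
  Cl: 2.742/2.742 = 1.0
  H: 2.778/2.742 = 1.01
Empirical formula: HCl

HCl


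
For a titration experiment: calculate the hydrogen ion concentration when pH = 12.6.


[H+] = 10^(-pH) = 10^(-12.6)
= 2.51×10^-13 M

2.51×10^-13 M


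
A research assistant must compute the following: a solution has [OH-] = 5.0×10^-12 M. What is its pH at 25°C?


pOH = -log10([OH-]) = -log10(5.0×10^-12)
= 12 - log10(5.0) = 11.3
pH = 14 - pOH = 14 - 11.3 = 2.7

2.7


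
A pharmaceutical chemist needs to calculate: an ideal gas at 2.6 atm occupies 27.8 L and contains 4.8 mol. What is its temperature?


PV = nRT  (R = 0.08206 L·atm/(mol·K))
T = PV/(nR) = 2.6×27.8/(4.8×0.08206)
= 72.28/0.393888
= 183.50 K

183.50 K


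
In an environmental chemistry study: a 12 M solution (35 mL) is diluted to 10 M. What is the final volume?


C1V1 = C2V2
12 × 35 = 10 × V2
V2 = 420/10 = 42.0 mL

42.0 mL


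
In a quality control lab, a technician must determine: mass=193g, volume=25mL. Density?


ρ = mass/volume
= 193/25
= 7.72 g/mL

7.72 g/mL


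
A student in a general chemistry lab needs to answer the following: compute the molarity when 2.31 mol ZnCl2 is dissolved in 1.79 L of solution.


M = n/V = 2.31/1.79 = 1.291 mol/L

1.291 M


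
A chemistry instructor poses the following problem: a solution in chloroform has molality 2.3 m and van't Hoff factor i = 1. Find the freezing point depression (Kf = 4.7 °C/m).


ΔTf = Kf × m × i
= 4.7 × 2.3 × 1
= 10.81 °C

10.81 °C


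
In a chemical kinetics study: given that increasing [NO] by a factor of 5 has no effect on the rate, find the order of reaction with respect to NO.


rate ∝ [NO]^n
rate ∝ [NO]^0
Order in NO: 0

0


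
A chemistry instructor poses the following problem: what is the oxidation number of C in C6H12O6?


6x + 12(+1) + 6(-2) = 0, so x = +0
Oxidation number: +0

+0


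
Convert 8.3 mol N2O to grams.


M(N2O) = 44.02 g/mol
mass = n × M = 8.3 × 44.02 = 365.37 g

365.37 g


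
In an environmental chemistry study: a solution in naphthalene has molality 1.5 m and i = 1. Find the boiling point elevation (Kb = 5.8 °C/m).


ΔTb = Kb × m × i
= 5.8 × 1.5 × 1
= 8.7 °C

8.7 °C


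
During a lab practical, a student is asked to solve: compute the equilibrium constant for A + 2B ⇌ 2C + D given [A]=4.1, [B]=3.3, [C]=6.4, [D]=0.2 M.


Kc = [C]^2[D]/([A][B]^2)
= (6.4^2 × 0.2^1)/(4.1^1 × 3.3^2)
= 8.192/44.649
= 0.1835

0.1835


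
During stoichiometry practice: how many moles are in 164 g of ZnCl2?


M(ZnCl2) = 136.28 g/mol
n = mass/M = 164/136.28 = 1.2034 mol

1.2034 mol


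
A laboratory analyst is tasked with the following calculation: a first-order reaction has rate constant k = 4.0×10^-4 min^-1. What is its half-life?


t½ = ln2/k = 0.693147/(4.0×10^-4 min^-1)
= 1733 min

1733 min


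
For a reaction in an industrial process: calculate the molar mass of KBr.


M(KBr) = 1×39.1 + 1×79.9
= 39.1 + 79.9
= 119.0 g/mol

119.0 g/mol


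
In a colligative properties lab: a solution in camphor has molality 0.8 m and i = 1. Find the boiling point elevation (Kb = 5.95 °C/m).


ΔTb = Kb × m × i
= 5.95 × 0.8 × 1
= 4.76 °C

4.76 °C


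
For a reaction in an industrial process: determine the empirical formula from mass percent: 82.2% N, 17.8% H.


Assume 100 g sample. Moles of each element:
  N: 82.2/14.01 = 5.867 mol
  H: 17.8/1.008 = 17.659 mol
Divide by smallest (5.867):
  N: 5.867/5.867 = 1.0
  H: 17.659/5.867 = 3.01
Empirical formula: NH3

NH3


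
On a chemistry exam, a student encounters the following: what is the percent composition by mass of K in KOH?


M(KOH) = 1×39.1 + 1×16.0 + 1×1.008 = 56.108 g/mol
Mass of K = 1 × 39.1 = 39.10 g/mol
% K = 39.10/56.108 × 100 = 69.69%

69.69%


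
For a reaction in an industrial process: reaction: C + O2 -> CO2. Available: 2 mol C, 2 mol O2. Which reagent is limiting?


Mole ratio available / coefficient:
  C: 2/1 = 2.000
  O2: 2/1 = 2.000
Smaller ratio is limiting.

neither (stoichiometric); C and O2 are fully consumed


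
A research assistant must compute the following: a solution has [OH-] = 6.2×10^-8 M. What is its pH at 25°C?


pOH = -log10([OH-]) = -log10(6.2×10^-8)
= 8 - log10(6.2) = 7.21
pH = 14 - pOH = 14 - 7.21 = 6.79

6.79


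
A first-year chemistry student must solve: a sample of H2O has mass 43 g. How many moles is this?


M(H2O) = 18.02 g/mol
n = mass/M = 43/18.02 = 2.3862 mol

2.3862 mol


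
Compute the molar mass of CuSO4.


M(CuSO4) = 1×63.55 + 1×32.07 + 4×16.0
= 63.55 + 32.07 + 64.0
= 159.62 g/mol

159.62 g/mol


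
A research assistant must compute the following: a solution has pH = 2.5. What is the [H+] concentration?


[H+] = 10^(-pH) = 10^(-2.5)
= 3.16×10^-3 M

3.16×10^-3 M


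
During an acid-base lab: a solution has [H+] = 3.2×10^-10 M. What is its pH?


pH = -log10([H+]) = -log10(3.2×10^-10)
= 10 - log10(3.2)
= 10 - 0.51
= 9.49

9.49


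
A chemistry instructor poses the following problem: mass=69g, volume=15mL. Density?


ρ = mass/volume
= 69/15
= 4.6 g/mL

4.6 g/mL


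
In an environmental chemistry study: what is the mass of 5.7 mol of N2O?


M(N2O) = 44.02 g/mol
mass = n × M = 5.7 × 44.02 = 250.91 g

250.91 g


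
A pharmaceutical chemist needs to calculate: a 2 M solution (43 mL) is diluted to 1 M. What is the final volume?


C1V1 = C2V2
2 × 43 = 1 × V2
V2 = 86/1 = 86.0 mL

86.0 mL


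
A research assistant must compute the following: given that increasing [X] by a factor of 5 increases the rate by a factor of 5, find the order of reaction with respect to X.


rate ∝ [X]^n
5^n = 5 → n = 1
Order in X: 1

1


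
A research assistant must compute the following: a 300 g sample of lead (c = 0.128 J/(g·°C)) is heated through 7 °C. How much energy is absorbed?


q = mcΔT = 300 × 0.128 × 7
= 268.80 J

268.80 J


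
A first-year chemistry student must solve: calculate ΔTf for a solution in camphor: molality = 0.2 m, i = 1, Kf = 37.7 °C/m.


ΔTf = Kf × m × i
= 37.7 × 0.2 × 1
= 7.54 °C

7.54 °C


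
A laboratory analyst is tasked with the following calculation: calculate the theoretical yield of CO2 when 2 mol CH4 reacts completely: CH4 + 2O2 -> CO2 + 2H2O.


Mole ratio CO2:CH4 = 1:1
n(CO2) = 2 × 1/1 = 2.000 mol
mass = 2.000 × 44.01 = 88.02 g

88.02 g


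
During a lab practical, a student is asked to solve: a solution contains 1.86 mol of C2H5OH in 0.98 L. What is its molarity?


M = n/V = 1.86/0.98 = 1.898 mol/L

1.898 M


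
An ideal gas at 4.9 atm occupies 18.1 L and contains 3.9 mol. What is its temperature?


PV = nRT  (R = 0.08206 L·atm/(mol·K))
T = PV/(nR) = 4.9×18.1/(3.9×0.08206)
= 88.69/0.320034
= 277.13 K

277.13 K


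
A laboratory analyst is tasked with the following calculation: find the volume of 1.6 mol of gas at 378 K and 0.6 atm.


PV = nRT  (R = 0.08206 L·atm/(mol·K))
V = nRT/P = 1.6×0.08206×378/0.6
= 82.716 L

82.716 L


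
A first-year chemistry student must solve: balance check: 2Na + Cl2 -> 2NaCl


Equation: 2Na + Cl2 -> 2NaCl
Check atoms: Cl: 2=2, Na: 2=2
Balanced

Yes, balanced
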